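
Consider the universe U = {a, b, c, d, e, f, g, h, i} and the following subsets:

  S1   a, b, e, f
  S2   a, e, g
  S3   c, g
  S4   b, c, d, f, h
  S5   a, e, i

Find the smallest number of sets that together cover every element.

3

S2, S4, S5 together cover {a, b, c, d, e, f, g, h, i} — every element.
No 2 of the 5 sets cover everything (all 10 pairs fall short), so 3 is minimum.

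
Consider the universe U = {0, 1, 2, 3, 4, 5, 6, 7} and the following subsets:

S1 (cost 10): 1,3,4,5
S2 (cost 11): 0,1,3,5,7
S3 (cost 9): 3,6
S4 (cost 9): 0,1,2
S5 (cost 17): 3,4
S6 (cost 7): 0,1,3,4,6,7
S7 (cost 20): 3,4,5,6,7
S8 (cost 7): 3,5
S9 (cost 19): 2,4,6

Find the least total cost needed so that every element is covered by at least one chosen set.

S4, S6, S8 cover every element at cost 9 + 7 + 7 = 23.
Any cover uses at least 2 sets; among all covering selections none totals below 23.

23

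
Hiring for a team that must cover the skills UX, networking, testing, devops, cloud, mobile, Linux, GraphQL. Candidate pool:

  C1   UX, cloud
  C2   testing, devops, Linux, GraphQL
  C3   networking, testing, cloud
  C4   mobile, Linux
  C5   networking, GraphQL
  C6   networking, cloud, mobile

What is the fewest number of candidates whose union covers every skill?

3

C1, C2, C6 together cover {UX, networking, testing, devops, cloud, mobile, Linux, GraphQL} — every skill.
No 2 of the 6 candidates cover everything (all 15 pairs fall short), so 3 is minimum.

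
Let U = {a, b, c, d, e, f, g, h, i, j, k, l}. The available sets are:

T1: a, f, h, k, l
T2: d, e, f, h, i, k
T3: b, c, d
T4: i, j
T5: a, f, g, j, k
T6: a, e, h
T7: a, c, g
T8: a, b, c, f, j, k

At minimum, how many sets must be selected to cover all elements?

4

T1, T2, T3, T5 together cover {a, b, c, d, e, f, g, h, i, j, k, l} — every element.
No 3 of the 8 sets cover everything (all 56 triples fall short), so 4 is minimum.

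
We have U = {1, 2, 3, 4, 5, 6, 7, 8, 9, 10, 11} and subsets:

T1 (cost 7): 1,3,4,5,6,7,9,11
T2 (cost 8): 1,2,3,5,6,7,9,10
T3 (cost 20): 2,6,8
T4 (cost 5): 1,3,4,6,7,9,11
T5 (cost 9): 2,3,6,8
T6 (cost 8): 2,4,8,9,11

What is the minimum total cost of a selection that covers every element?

T2, T6 cover every element at cost 8 + 8 = 16.
Any cover uses at least 2 sets; among all covering selections none totals below 16.
Greedy by coverage-per-cost would pick T4, T2, T6 for 21 — worse than the optimum 16.

16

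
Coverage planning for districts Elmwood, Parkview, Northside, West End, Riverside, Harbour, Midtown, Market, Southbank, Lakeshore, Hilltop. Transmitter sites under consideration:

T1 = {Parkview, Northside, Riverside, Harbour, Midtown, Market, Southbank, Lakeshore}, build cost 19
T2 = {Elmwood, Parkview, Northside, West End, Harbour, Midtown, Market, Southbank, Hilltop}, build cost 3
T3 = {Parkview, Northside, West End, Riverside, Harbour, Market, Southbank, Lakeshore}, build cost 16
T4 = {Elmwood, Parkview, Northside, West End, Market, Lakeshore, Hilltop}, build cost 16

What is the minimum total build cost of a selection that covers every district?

T2, T3 cover every district at build cost 3 + 16 = 19.
Any cover uses at least 2 transmitter sites; among all covering selections none totals below 19.

19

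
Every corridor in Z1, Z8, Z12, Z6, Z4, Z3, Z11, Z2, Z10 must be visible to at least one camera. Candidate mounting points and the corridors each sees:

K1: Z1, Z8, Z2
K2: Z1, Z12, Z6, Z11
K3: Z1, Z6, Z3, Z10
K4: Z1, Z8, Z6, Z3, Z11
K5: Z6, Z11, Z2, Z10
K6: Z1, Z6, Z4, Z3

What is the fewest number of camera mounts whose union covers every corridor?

4

K1, K2, K3, K6 together cover {Z1, Z8, Z12, Z6, Z4, Z3, Z11, Z2, Z10} — every corridor.
No 3 of the 6 camera mounts cover everything (all 20 triples fall short), so 4 is minimum.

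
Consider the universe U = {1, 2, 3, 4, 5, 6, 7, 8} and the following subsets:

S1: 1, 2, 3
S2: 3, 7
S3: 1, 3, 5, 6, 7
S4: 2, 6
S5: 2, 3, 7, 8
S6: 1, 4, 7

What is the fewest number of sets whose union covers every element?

S3, S5, S6 together cover {1, 2, 3, 4, 5, 6, 7, 8} — every element.
No 2 of the 6 sets cover everything (all 15 pairs fall short), so 3 is minimum.

3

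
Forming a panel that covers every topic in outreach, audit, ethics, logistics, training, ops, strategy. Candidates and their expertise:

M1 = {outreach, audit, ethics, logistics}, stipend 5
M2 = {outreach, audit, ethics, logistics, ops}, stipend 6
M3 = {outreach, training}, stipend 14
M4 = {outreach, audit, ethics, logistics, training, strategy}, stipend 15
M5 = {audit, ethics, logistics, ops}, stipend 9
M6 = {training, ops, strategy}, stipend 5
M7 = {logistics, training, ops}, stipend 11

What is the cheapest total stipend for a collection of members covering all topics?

10

M1, M6 cover every topic at stipend 5 + 5 = 10.
Any cover uses at least 2 members; among all covering selections none totals below 10.
Greedy by coverage-per-stipend would pick M2, M6 for 11 — worse than the optimum 10.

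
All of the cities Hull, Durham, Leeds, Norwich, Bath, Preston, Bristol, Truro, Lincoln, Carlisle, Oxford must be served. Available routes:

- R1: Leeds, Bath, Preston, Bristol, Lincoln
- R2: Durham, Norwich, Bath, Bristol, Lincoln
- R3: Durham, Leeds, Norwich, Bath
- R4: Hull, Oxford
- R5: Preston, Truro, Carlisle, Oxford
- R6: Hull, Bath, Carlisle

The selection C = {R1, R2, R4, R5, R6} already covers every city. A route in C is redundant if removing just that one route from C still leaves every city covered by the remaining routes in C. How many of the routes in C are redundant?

2

Drop R1: Leeds uncovered — not redundant.
Drop R2: Durham, Norwich uncovered — not redundant.
Drop R4: the rest still cover every city — redundant.
Drop R5: Truro uncovered — not redundant.
Drop R6: the rest still cover every city — redundant.
2 redundant: R4, R6.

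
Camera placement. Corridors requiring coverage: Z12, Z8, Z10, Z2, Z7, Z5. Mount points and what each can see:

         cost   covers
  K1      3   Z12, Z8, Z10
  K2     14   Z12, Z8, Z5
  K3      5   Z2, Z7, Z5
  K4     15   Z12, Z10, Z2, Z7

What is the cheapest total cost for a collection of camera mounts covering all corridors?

K1, K3 cover every corridor at cost 3 + 5 = 8.
Any cover uses at least 2 camera mounts; among all covering selections none totals below 8.

8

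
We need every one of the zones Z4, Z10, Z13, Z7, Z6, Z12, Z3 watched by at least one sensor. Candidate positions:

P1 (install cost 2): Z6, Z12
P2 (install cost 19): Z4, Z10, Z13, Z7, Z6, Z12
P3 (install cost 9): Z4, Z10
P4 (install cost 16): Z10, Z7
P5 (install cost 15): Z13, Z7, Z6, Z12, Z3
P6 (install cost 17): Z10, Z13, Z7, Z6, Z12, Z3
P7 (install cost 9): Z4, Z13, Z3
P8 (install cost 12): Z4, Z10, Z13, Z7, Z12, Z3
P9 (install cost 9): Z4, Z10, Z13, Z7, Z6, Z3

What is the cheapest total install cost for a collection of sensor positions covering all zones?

P1, P9 cover every zone at install cost 2 + 9 = 11.
Any cover uses at least 2 sensor positions; among all covering selections none totals below 11.

11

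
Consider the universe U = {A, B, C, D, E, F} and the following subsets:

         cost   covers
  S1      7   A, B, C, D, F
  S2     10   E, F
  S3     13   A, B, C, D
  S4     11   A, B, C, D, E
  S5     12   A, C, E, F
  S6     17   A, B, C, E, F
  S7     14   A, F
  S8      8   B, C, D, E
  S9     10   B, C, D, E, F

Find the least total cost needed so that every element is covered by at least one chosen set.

15

S1, S8 cover every element at cost 7 + 8 = 15.
Any cover uses at least 2 sets; among all covering selections none totals below 15.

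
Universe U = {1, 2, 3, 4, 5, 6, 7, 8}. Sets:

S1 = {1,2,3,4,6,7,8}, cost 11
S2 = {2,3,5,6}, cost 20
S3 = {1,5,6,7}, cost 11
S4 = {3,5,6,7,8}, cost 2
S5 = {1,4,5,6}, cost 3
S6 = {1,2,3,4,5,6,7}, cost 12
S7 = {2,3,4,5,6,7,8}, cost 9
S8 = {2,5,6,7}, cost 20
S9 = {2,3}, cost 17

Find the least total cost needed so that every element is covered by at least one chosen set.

S5, S7 cover every element at cost 3 + 9 = 12.
Any cover uses at least 2 sets; among all covering selections none totals below 12.
Greedy by coverage-per-cost would pick S4, S5, S7 for 14 — worse than the optimum 12.

12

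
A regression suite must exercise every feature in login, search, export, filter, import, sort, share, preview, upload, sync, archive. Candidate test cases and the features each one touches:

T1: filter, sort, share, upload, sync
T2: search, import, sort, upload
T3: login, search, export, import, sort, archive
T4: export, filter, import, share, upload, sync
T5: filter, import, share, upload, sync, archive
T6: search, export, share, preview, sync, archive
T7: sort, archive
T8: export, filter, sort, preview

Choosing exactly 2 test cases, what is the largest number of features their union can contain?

Choosing T1, T3 covers {login, search, export, filter, import, sort, share, upload, sync, archive} — 10 features.
No choice of 2 test cases does better; here preview is left uncovered.

10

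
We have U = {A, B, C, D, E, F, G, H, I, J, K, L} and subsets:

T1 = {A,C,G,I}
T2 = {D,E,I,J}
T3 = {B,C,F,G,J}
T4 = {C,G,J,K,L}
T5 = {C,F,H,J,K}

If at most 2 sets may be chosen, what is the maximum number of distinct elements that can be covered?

Choosing T1, T5 covers {A, C, F, G, H, I, J, K} — 8 elements.
No choice of 2 sets does better; here B, D, E, L are left uncovered.

8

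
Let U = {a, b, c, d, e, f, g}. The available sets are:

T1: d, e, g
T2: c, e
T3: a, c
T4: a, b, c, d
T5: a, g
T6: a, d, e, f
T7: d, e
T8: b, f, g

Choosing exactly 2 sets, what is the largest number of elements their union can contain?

6

Choosing T1, T4 covers {a, b, c, d, e, g} — 6 elements.
No choice of 2 sets does better; here f is left uncovered.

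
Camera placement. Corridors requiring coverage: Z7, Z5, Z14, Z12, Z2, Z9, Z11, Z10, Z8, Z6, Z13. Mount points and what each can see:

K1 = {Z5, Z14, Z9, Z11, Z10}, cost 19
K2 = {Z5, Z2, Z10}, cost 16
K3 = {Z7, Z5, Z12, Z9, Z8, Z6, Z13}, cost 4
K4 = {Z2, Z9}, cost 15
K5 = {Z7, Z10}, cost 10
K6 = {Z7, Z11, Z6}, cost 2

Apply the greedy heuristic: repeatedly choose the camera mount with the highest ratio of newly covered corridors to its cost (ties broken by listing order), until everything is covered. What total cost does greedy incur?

Pick 1: K3 adds 7 new (Z7, Z5, Z12, Z9, Z8, Z6, Z13) at cost 4 (ratio 7/4).
Pick 2: K6 adds 1 new (Z11) at cost 2 (ratio 1/2).
Pick 3: K2 adds 2 new (Z2, Z10) at cost 16 (ratio 2/16).
Pick 4: K1 adds 1 new (Z14) at cost 19 (ratio 1/19).
Greedy total cost: 4 + 2 + 16 + 19 = 41. (The true optimum is 38, so greedy overshoots here.)

41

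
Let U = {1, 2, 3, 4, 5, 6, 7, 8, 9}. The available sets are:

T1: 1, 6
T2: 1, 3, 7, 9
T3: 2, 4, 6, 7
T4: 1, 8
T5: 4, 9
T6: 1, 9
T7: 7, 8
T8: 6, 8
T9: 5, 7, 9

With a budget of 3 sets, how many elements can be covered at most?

Choosing T2, T3, T4 covers {1, 2, 3, 4, 6, 7, 8, 9} — 8 elements.
No choice of 3 sets does better; here 5 is left uncovered.

8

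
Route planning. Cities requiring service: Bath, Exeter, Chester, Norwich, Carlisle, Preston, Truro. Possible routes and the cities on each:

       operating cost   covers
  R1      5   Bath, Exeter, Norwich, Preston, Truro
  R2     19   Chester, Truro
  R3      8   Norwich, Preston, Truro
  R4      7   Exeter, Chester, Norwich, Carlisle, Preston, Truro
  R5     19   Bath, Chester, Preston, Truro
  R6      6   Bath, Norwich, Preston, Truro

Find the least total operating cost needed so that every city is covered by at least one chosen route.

R1, R4 cover every city at operating cost 5 + 7 = 12.
Any cover uses at least 2 routes; among all covering selections none totals below 12.

12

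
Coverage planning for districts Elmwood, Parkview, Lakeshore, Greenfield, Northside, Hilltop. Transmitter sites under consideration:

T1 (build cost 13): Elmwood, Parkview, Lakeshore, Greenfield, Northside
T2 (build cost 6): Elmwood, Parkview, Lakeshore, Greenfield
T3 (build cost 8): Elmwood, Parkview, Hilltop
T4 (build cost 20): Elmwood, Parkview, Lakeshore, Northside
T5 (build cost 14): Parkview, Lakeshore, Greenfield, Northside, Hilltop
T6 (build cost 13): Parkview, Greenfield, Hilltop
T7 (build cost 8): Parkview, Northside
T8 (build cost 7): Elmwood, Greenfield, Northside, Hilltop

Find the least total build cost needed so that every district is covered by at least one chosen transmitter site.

13

T2, T8 cover every district at build cost 6 + 7 = 13.
Any cover uses at least 2 transmitter sites; among all covering selections none totals below 13.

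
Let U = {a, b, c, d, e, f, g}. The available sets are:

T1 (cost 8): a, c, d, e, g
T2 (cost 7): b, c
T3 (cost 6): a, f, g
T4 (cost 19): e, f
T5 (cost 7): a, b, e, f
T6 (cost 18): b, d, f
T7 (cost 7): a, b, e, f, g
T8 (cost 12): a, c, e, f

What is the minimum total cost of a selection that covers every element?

T1, T5 cover every element at cost 8 + 7 = 15.
Any cover uses at least 2 sets; among all covering selections none totals below 15.

15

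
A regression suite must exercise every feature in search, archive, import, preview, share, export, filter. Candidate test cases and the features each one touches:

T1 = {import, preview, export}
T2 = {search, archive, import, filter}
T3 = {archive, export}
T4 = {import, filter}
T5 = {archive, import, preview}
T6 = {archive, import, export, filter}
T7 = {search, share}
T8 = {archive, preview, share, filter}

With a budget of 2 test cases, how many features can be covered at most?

Choosing T1, T2 covers {search, archive, import, preview, export, filter} — 6 features.
No choice of 2 test cases does better; here share is left uncovered.

6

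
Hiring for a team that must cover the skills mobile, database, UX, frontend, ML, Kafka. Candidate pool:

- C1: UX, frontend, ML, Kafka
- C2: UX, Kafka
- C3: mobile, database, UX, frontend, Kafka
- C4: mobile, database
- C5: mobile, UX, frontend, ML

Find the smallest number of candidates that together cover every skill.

C1, C3 together cover {mobile, database, UX, frontend, ML, Kafka} — every skill.
No single candidate contains all 6 skills, so 2 is optimal.

2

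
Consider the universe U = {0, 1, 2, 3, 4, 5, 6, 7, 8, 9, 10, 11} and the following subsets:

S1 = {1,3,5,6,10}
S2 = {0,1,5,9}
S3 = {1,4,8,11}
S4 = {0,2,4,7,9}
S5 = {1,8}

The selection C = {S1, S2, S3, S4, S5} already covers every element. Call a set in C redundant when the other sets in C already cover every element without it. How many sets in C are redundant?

2

Drop S1: 3, 6, 10 uncovered — not redundant.
Drop S2: the rest still cover every element — redundant.
Drop S3: 11 uncovered — not redundant.
Drop S4: 2, 7 uncovered — not redundant.
Drop S5: the rest still cover every element — redundant.
2 redundant: S2, S5.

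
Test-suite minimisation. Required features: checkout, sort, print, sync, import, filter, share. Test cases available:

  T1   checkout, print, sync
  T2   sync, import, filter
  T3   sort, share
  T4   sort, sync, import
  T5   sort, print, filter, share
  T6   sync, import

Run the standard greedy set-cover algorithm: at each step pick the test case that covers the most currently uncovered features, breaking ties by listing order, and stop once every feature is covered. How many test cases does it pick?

3

Pick 1: T5 covers 4 new features (sort, print, filter, share).
Pick 2: T1 covers 2 new features (checkout, sync).
Pick 3: T2 covers 1 new features (import).
Greedy uses 3 test cases.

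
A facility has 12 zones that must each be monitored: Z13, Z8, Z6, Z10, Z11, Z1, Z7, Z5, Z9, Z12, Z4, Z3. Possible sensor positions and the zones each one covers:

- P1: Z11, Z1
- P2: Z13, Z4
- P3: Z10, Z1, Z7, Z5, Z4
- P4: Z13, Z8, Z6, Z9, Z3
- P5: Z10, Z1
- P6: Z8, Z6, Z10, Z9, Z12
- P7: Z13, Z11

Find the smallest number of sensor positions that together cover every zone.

4

P1, P3, P4, P6 together cover {Z13, Z8, Z6, Z10, Z11, Z1, Z7, Z5, Z9, Z12, Z4, Z3} — every zone.
No 3 of the 7 sensor positions cover everything (all 35 triples fall short), so 4 is minimum.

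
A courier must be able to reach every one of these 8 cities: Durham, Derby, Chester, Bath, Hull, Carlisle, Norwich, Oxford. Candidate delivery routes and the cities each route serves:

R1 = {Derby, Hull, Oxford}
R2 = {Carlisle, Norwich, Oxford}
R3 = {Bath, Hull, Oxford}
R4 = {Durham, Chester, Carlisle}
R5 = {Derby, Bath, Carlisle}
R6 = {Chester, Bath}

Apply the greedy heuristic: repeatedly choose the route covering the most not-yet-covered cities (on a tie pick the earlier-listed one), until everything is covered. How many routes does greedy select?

4

Pick 1: R1 covers 3 new cities (Derby, Hull, Oxford).
Pick 2: R4 covers 3 new cities (Durham, Chester, Carlisle).
Pick 3: R2 covers 1 new cities (Norwich).
Pick 4: R3 covers 1 new cities (Bath).
Greedy uses 4 routes.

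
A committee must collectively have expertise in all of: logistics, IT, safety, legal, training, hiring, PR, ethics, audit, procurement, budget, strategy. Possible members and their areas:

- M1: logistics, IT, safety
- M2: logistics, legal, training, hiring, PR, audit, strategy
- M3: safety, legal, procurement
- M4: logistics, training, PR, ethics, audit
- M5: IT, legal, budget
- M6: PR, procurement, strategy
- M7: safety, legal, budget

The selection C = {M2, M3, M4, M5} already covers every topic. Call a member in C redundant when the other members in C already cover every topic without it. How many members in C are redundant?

Drop M2: hiring, strategy uncovered — not redundant.
Drop M3: safety, procurement uncovered — not redundant.
Drop M4: ethics uncovered — not redundant.
Drop M5: IT, budget uncovered — not redundant.
None of the members in C is redundant.

0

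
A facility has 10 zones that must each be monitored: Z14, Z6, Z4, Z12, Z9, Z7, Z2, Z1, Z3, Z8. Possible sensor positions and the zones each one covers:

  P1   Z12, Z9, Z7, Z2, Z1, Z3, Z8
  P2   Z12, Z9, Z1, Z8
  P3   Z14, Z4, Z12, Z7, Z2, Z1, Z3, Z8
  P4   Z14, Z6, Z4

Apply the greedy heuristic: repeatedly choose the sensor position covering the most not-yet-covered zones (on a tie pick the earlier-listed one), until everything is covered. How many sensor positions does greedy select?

Pick 1: P3 covers 8 new zones (Z14, Z4, Z12, Z7, Z2, Z1, Z3, Z8).
Pick 2: P1 covers 1 new zones (Z9).
Pick 3: P4 covers 1 new zones (Z6).
Greedy uses 3 sensor positions. (The true minimum is 2.)

3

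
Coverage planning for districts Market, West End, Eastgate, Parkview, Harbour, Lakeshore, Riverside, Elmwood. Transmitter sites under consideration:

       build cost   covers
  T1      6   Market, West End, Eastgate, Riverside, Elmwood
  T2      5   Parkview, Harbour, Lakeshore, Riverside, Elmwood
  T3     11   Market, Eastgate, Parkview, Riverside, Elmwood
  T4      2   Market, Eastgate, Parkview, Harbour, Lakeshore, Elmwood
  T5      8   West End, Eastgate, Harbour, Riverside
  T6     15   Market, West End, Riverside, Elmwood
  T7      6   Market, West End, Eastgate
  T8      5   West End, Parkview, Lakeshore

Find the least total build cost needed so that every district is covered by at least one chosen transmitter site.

8

T1, T4 cover every district at build cost 6 + 2 = 8.
Any cover uses at least 2 transmitter sites; among all covering selections none totals below 8.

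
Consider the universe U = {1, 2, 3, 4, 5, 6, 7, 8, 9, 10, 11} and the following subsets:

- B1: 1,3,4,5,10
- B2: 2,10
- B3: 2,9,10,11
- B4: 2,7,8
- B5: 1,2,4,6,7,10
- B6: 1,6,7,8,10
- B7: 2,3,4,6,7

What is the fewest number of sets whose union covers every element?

B1, B3, B6 together cover {1, 2, 3, 4, 5, 6, 7, 8, 9, 10, 11} — every element.
No 2 of the 7 sets cover everything (all 21 pairs fall short), so 3 is minimum.
Greedy (largest uncovered first) would take B5, B1, B3, B4 — 4 sets — but 3 suffice.

3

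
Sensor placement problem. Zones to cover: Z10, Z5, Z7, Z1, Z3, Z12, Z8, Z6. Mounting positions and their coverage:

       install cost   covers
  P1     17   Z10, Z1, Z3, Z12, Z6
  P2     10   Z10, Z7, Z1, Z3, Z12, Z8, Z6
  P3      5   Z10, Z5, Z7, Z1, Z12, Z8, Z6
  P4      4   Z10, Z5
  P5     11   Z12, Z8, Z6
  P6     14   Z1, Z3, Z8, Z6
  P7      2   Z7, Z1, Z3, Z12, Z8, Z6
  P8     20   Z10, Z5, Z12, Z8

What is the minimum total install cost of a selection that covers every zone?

P4, P7 cover every zone at install cost 4 + 2 = 6.
Any cover uses at least 2 sensor positions; among all covering selections none totals below 6.

6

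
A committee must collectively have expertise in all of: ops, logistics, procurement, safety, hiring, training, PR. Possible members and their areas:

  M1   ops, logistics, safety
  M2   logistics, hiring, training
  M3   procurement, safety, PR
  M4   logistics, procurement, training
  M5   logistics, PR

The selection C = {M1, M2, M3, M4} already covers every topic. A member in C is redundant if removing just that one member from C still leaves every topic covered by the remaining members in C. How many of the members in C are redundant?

1

Drop M1: ops uncovered — not redundant.
Drop M2: hiring uncovered — not redundant.
Drop M3: PR uncovered — not redundant.
Drop M4: the rest still cover every topic — redundant.
1 redundant: M4.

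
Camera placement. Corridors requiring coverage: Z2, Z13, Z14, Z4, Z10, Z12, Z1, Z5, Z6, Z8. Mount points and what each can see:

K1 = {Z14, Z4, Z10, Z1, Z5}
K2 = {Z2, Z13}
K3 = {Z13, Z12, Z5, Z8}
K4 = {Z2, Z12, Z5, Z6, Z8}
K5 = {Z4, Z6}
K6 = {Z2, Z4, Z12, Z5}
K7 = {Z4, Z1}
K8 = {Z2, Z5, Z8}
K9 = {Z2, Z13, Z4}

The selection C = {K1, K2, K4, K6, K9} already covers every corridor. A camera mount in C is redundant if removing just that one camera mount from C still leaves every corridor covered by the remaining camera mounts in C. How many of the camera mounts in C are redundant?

3

Drop K1: Z14, Z10, Z1 uncovered — not redundant.
Drop K2: the rest still cover every corridor — redundant.
Drop K4: Z6, Z8 uncovered — not redundant.
Drop K6: the rest still cover every corridor — redundant.
Drop K9: the rest still cover every corridor — redundant.
3 redundant: K2, K6, K9.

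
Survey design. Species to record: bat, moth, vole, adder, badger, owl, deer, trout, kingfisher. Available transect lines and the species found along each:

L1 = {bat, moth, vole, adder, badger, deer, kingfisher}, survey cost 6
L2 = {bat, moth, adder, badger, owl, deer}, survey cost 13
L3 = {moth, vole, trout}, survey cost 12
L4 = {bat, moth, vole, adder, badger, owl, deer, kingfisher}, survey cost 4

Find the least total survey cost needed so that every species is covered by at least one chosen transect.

L3, L4 cover every species at survey cost 12 + 4 = 16.
Any cover uses at least 2 transects; among all covering selections none totals below 16.

16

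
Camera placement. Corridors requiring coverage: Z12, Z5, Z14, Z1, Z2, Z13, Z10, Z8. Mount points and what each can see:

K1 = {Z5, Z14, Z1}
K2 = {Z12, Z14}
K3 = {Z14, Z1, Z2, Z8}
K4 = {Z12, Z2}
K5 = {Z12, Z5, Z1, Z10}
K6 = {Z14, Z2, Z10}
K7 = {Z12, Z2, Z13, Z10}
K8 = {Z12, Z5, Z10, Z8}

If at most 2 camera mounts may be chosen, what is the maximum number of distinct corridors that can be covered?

Choosing K1, K7 covers {Z12, Z5, Z14, Z1, Z2, Z13, Z10} — 7 corridors.
No choice of 2 camera mounts does better; here Z8 is left uncovered.

7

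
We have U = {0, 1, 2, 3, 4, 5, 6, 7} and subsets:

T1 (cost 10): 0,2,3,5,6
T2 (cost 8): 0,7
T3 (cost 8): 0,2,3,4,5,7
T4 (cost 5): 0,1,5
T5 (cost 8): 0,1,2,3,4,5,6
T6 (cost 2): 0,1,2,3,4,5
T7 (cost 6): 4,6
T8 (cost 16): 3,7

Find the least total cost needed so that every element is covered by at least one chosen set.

16

T2, T5 cover every element at cost 8 + 8 = 16.
Any cover uses at least 2 sets; among all covering selections none totals below 16.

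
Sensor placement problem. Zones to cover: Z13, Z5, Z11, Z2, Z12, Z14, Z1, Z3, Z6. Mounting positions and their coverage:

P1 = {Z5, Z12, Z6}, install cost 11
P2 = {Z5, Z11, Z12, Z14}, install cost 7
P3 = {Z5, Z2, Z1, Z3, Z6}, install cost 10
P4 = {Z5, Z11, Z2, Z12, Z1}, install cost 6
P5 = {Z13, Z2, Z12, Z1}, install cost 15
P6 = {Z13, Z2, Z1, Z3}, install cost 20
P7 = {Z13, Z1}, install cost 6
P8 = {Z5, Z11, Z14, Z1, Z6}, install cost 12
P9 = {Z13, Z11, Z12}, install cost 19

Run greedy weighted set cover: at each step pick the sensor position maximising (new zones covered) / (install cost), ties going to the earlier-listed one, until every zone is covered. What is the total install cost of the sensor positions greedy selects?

29

Pick 1: P4 adds 5 new (Z5, Z11, Z2, Z12, Z1) at install cost 6 (ratio 5/6).
Pick 2: P3 adds 2 new (Z3, Z6) at install cost 10 (ratio 2/10).
Pick 3: P7 adds 1 new (Z13) at install cost 6 (ratio 1/6).
Pick 4: P2 adds 1 new (Z14) at install cost 7 (ratio 1/7).
Greedy total install cost: 6 + 10 + 6 + 7 = 29. (The true optimum is 23, so greedy overshoots here.)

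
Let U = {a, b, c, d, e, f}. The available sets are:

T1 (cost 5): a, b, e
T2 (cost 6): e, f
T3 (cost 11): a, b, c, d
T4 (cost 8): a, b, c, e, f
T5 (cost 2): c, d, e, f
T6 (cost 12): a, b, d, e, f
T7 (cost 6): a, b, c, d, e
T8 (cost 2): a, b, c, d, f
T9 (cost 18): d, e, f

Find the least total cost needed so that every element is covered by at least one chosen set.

4

T5, T8 cover every element at cost 2 + 2 = 4.
Any cover uses at least 2 sets; among all covering selections none totals below 4.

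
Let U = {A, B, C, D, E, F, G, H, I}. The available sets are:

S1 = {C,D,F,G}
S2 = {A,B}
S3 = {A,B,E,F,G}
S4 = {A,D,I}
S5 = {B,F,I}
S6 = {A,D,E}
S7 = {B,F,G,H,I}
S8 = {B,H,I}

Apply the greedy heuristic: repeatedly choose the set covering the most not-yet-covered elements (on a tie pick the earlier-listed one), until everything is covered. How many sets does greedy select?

Pick 1: S3 covers 5 new elements (A, B, E, F, G).
Pick 2: S1 covers 2 new elements (C, D).
Pick 3: S7 covers 2 new elements (H, I).
Greedy uses 3 sets.

3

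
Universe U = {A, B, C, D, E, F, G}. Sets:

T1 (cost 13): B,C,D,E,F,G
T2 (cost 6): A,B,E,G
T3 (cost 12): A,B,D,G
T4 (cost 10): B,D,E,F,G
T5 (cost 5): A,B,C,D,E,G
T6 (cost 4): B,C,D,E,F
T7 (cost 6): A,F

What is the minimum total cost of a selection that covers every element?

9

T5, T6 cover every element at cost 5 + 4 = 9.
Any cover uses at least 2 sets; among all covering selections none totals below 9.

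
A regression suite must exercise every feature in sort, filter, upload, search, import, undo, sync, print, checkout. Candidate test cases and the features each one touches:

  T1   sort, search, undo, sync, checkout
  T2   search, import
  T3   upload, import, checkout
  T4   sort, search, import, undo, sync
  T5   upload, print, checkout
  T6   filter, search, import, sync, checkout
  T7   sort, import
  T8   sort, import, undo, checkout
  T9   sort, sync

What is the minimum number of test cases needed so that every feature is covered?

3

T1, T5, T6 together cover {sort, filter, upload, search, import, undo, sync, print, checkout} — every feature.
No 2 of the 9 test cases cover everything (all 36 pairs fall short), so 3 is minimum.
Greedy (largest uncovered first) would take T1, T3, T5, T6 — 4 test cases — but 3 suffice.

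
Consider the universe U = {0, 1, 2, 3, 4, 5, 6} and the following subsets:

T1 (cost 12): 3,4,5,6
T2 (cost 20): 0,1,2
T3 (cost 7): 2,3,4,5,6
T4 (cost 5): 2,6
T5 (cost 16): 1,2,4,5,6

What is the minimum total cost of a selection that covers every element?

27

T2, T3 cover every element at cost 20 + 7 = 27.
Any cover uses at least 2 sets; among all covering selections none totals below 27.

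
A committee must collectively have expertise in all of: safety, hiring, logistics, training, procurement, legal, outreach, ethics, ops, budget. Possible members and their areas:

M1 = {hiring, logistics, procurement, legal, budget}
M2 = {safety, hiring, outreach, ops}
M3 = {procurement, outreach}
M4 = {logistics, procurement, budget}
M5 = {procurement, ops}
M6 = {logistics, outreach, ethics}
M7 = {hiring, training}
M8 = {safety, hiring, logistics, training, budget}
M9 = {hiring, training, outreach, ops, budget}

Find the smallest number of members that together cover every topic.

4

M1, M2, M6, M7 together cover {safety, hiring, logistics, training, procurement, legal, outreach, ethics, ops, budget} — every topic.
No 3 of the 9 members cover everything (all 84 triples fall short), so 4 is minimum.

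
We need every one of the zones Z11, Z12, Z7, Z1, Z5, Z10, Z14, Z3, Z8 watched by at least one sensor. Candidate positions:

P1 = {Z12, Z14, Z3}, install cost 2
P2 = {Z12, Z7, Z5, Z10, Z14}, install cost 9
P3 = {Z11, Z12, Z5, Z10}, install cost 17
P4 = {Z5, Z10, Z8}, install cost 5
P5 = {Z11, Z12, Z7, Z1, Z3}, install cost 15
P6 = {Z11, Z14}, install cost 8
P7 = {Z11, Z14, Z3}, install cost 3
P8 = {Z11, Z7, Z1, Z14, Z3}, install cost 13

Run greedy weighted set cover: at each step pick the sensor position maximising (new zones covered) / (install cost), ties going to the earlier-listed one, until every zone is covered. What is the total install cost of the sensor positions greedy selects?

23

Pick 1: P1 adds 3 new (Z12, Z14, Z3) at install cost 2 (ratio 3/2).
Pick 2: P4 adds 3 new (Z5, Z10, Z8) at install cost 5 (ratio 3/5).
Pick 3: P7 adds 1 new (Z11) at install cost 3 (ratio 1/3).
Pick 4: P8 adds 2 new (Z7, Z1) at install cost 13 (ratio 2/13).
Greedy total install cost: 2 + 5 + 3 + 13 = 23. (The true optimum is 20, so greedy overshoots here.)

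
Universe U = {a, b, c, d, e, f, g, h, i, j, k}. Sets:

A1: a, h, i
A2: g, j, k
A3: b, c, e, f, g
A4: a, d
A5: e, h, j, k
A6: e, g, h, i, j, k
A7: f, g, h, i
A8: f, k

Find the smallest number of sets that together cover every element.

3

A3, A4, A6 together cover {a, b, c, d, e, f, g, h, i, j, k} — every element.
No 2 of the 8 sets cover everything (all 28 pairs fall short), so 3 is minimum.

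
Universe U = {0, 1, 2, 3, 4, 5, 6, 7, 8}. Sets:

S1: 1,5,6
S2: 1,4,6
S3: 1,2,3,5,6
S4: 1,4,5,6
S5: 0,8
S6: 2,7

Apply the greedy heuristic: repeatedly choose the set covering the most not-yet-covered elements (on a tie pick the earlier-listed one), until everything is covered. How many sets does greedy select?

4

Pick 1: S3 covers 5 new elements (1, 2, 3, 5, 6).
Pick 2: S5 covers 2 new elements (0, 8).
Pick 3: S2 covers 1 new elements (4).
Pick 4: S6 covers 1 new elements (7).
Greedy uses 4 sets.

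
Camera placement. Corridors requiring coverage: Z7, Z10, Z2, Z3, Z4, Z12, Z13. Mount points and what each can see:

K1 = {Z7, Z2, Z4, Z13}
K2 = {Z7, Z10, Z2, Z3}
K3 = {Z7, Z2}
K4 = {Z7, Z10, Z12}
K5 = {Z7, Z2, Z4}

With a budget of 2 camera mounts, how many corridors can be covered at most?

6

Choosing K1, K2 covers {Z7, Z10, Z2, Z3, Z4, Z13} — 6 corridors.
No choice of 2 camera mounts does better; here Z12 is left uncovered.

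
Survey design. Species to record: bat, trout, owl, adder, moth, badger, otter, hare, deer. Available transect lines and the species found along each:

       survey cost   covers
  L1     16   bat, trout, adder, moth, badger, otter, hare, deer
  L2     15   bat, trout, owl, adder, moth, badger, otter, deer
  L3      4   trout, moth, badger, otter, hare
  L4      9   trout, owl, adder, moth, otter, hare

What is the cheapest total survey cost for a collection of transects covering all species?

19

L2, L3 cover every species at survey cost 15 + 4 = 19.
Any cover uses at least 2 transects; among all covering selections none totals below 19.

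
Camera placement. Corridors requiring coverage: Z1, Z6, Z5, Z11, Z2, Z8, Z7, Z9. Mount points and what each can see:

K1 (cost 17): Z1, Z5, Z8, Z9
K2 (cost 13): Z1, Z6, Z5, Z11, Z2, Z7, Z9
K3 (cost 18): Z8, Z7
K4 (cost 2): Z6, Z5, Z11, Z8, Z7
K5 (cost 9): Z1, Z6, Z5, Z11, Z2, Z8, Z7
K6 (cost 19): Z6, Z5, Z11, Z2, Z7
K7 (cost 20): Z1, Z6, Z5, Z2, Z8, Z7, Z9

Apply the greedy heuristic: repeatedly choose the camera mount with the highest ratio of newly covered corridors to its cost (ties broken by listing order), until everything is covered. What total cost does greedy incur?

Pick 1: K4 adds 5 new (Z6, Z5, Z11, Z8, Z7) at cost 2 (ratio 5/2).
Pick 2: K2 adds 3 new (Z1, Z2, Z9) at cost 13 (ratio 3/13).
Greedy total cost: 2 + 13 = 15.

15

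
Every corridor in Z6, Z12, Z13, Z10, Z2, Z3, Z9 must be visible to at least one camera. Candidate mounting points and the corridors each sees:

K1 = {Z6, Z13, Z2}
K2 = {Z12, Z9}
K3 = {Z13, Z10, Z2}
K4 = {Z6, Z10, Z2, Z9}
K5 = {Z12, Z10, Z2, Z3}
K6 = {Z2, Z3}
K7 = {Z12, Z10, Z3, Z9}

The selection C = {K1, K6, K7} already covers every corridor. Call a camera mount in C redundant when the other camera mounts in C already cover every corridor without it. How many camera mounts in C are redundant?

1

Drop K1: Z6, Z13 uncovered — not redundant.
Drop K6: the rest still cover every corridor — redundant.
Drop K7: Z12, Z10, Z9 uncovered — not redundant.
1 redundant: K6.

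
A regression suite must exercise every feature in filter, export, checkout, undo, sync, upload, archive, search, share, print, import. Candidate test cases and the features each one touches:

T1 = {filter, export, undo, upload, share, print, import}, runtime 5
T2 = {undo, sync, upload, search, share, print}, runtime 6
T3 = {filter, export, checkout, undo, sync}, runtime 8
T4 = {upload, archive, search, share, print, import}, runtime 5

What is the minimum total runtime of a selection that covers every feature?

13

T3, T4 cover every feature at runtime 8 + 5 = 13.
Any cover uses at least 2 test cases; among all covering selections none totals below 13.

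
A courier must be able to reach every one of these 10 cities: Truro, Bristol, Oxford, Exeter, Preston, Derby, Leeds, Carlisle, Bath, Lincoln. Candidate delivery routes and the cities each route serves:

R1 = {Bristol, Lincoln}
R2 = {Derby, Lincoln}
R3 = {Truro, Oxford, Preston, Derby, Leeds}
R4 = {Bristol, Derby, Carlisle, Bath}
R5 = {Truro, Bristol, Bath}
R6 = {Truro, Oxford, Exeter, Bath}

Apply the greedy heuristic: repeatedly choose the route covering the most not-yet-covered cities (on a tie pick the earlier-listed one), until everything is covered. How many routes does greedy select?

Pick 1: R3 covers 5 new cities (Truro, Oxford, Preston, Derby, Leeds).
Pick 2: R4 covers 3 new cities (Bristol, Carlisle, Bath).
Pick 3: R1 covers 1 new cities (Lincoln).
Pick 4: R6 covers 1 new cities (Exeter).
Greedy uses 4 routes.

4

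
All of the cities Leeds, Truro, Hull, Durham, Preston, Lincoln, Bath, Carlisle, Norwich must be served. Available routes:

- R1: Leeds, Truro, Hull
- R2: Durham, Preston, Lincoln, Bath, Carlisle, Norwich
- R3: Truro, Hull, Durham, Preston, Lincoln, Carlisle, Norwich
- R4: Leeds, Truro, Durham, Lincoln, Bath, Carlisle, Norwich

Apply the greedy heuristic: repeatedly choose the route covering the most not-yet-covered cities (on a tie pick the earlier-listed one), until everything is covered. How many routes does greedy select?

2

Pick 1: R3 covers 7 new cities (Truro, Hull, Durham, Preston, Lincoln, Carlisle, Norwich).
Pick 2: R4 covers 2 new cities (Leeds, Bath).
Greedy uses 2 routes.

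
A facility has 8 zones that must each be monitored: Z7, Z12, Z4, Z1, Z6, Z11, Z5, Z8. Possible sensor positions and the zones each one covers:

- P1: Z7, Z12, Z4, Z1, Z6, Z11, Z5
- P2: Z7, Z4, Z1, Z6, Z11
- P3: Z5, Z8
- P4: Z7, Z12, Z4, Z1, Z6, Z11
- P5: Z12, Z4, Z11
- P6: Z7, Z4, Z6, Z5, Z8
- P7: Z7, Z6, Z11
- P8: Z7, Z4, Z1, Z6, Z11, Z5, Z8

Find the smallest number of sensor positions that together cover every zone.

P1, P3 together cover {Z7, Z12, Z4, Z1, Z6, Z11, Z5, Z8} — every zone.
No single sensor position contains all 8 zones, so 2 is optimal.

2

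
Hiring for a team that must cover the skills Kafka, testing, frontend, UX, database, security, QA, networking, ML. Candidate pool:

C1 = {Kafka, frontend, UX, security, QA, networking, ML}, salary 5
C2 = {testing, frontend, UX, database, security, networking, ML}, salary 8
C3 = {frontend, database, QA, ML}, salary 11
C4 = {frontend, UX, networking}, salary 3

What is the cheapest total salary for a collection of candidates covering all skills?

C1, C2 cover every skill at salary 5 + 8 = 13.
Any cover uses at least 2 candidates; among all covering selections none totals below 13.

13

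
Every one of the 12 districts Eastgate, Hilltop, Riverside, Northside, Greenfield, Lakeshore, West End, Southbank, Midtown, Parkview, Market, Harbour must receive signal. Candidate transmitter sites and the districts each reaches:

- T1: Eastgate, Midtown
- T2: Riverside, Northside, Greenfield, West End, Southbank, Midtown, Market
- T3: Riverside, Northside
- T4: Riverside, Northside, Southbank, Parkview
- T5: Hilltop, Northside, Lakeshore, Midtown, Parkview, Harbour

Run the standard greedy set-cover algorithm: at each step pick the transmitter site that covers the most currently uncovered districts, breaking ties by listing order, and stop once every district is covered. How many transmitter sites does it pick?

3

Pick 1: T2 covers 7 new districts (Riverside, Northside, Greenfield, West End, Southbank, Midtown, Market).
Pick 2: T5 covers 4 new districts (Hilltop, Lakeshore, Parkview, Harbour).
Pick 3: T1 covers 1 new districts (Eastgate).
Greedy uses 3 transmitter sites.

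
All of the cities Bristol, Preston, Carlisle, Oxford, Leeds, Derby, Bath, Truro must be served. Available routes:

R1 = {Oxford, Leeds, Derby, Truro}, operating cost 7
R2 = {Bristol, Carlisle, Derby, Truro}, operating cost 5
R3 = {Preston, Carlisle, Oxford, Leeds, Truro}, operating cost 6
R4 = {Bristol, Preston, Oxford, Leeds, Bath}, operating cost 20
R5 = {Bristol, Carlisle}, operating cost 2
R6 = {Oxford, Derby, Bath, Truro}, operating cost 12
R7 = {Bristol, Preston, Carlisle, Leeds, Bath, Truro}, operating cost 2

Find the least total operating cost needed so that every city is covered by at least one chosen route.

R1, R7 cover every city at operating cost 7 + 2 = 9.
Any cover uses at least 2 routes; among all covering selections none totals below 9.

9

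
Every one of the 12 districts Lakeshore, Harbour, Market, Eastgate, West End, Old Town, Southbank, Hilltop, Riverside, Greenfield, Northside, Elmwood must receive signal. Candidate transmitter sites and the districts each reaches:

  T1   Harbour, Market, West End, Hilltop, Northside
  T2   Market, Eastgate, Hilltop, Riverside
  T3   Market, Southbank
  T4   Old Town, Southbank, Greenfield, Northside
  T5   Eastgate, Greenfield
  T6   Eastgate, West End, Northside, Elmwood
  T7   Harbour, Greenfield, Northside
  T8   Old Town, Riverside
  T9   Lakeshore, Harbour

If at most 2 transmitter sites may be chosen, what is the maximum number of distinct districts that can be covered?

8

Choosing T1, T4 covers {Harbour, Market, West End, Old Town, Southbank, Hilltop, Greenfield, Northside} — 8 districts.
No choice of 2 transmitter sites does better; here Lakeshore, Eastgate, Riverside, Elmwood are left uncovered.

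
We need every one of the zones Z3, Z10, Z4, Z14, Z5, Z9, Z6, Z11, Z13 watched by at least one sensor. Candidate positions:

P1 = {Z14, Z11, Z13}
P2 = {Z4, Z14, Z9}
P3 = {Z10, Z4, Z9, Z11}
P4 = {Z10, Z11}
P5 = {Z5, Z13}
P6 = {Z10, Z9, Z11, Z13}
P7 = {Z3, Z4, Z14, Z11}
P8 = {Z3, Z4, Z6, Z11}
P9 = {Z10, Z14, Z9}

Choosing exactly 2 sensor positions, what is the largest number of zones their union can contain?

Choosing P6, P7 covers {Z3, Z10, Z4, Z14, Z9, Z11, Z13} — 7 zones.
No choice of 2 sensor positions does better; here Z5, Z6 are left uncovered.

7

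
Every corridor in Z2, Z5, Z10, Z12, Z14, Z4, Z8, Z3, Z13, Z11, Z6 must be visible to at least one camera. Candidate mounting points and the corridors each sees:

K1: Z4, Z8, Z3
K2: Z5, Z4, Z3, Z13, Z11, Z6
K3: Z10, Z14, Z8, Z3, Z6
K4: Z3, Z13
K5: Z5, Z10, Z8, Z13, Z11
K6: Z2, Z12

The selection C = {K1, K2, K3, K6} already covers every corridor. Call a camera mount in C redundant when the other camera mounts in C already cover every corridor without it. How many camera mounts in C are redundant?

Drop K1: the rest still cover every corridor — redundant.
Drop K2: Z5, Z13, Z11 uncovered — not redundant.
Drop K3: Z10, Z14 uncovered — not redundant.
Drop K6: Z2, Z12 uncovered — not redundant.
1 redundant: K1.

1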